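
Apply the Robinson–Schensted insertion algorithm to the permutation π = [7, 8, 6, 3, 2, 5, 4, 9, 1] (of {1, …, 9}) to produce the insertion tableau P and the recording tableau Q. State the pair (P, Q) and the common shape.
P = [1, 4, 9] / [2, 5] / [3, 8] / [6] / [7];  Q = [1, 2, 8] / [3, 6] / [4, 7] / [5] / [9];  common shape = (3, 2, 2, 1, 1)

Row-insert the values π_1, π_2, … into P one at a time, bumping the leftmost entry strictly greater than the inserted value down to the next row. The recording tableau Q records, in position (i, j), the step at which that cell was added to P.
  Insert 7 (step 1): P = [7];  Q = [1]
  Insert 8 (step 2): P = [7, 8];  Q = [1, 2]
  Insert 6 (step 3): P = [6, 8] / [7];  Q = [1, 2] / [3]
  Insert 3 (step 4): P = [3, 8] / [6] / [7];  Q = [1, 2] / [3] / [4]
  Insert 2 (step 5): P = [2, 8] / [3] / [6] / [7];  Q = [1, 2] / [3] / [4] / [5]
  Insert 5 (step 6): P = [2, 5] / [3, 8] / [6] / [7];  Q = [1, 2] / [3, 6] / [4] / [5]
  Insert 4 (step 7): P = [2, 4] / [3, 5] / [6, 8] / [7];  Q = [1, 2] / [3, 6] / [4, 7] / [5]
  Insert 9 (step 8): P = [2, 4, 9] / [3, 5] / [6, 8] / [7];  Q = [1, 2, 8] / [3, 6] / [4, 7] / [5]
  Insert 1 (step 9): P = [1, 4, 9] / [2, 5] / [3, 8] / [6] / [7];  Q = [1, 2, 8] / [3, 6] / [4, 7] / [5] / [9]
Final shape: (3, 2, 2, 1, 1).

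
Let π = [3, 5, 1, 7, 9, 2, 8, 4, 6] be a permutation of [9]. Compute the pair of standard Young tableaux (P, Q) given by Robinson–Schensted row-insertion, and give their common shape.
P = [1, 2, 4, 6] / [3, 5, 7, 8] / [9];  Q = [1, 2, 4, 5] / [3, 6, 7, 9] / [8];  common shape = (4, 4, 1)

Row-insert the values π_1, π_2, … into P one at a time, bumping the leftmost entry strictly greater than the inserted value down to the next row. The recording tableau Q records, in position (i, j), the step at which that cell was added to P.
  Insert 3 (step 1): P = [3];  Q = [1]
  Insert 5 (step 2): P = [3, 5];  Q = [1, 2]
  Insert 1 (step 3): P = [1, 5] / [3];  Q = [1, 2] / [3]
  Insert 7 (step 4): P = [1, 5, 7] / [3];  Q = [1, 2, 4] / [3]
  Insert 9 (step 5): P = [1, 5, 7, 9] / [3];  Q = [1, 2, 4, 5] / [3]
  Insert 2 (step 6): P = [1, 2, 7, 9] / [3, 5];  Q = [1, 2, 4, 5] / [3, 6]
  Insert 8 (step 7): P = [1, 2, 7, 8] / [3, 5, 9];  Q = [1, 2, 4, 5] / [3, 6, 7]
  Insert 4 (step 8): P = [1, 2, 4, 8] / [3, 5, 7] / [9];  Q = [1, 2, 4, 5] / [3, 6, 7] / [8]
  Insert 6 (step 9): P = [1, 2, 4, 6] / [3, 5, 7, 8] / [9];  Q = [1, 2, 4, 5] / [3, 6, 7, 9] / [8]
Final shape: (4, 4, 1).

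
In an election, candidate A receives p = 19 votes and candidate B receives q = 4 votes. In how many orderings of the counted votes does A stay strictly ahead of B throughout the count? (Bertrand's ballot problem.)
Strict-lead orderings = 5775

Total orderings of the 23 votes with 19 for A: C(23, 19) = 8855. By the Bertrand ballot formula (Cycle Lemma / reflection principle), the number of orderings in which A is strictly ahead of B throughout is (p − q)/(p + q) · C(p + q, p) = (19 − 4)/(19 + 4) · 8855 = 5775.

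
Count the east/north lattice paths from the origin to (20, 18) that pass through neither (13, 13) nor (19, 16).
Number of paths = 15781889760

Inclusion–exclusion. Total paths: C(38, 20) = 33578000610. Through P₁: C(26, 13)·C(12, 7) = 8237275200. Through P₂: C(35, 19)·C(3, 1) = 12179786850. Since P₁ is strictly southwest of P₂, a monotone path through both must visit P₁ then P₂; paths through both = C(26, 13)·C(9, 6)·C(3, 1) = 2620951200. Avoid both = 33578000610 − 8237275200 − 12179786850 + 2620951200 = 15781889760.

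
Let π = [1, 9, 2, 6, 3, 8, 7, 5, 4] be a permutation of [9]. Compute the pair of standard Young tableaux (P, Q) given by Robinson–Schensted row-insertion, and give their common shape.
P = [1, 2, 3, 4] / [5, 7] / [6] / [8] / [9];  Q = [1, 2, 4, 6] / [3, 7] / [5] / [8] / [9];  common shape = (4, 2, 1, 1, 1)

Row-insert the values π_1, π_2, … into P one at a time, bumping the leftmost entry strictly greater than the inserted value down to the next row. The recording tableau Q records, in position (i, j), the step at which that cell was added to P.
  Insert 1 (step 1): P = [1];  Q = [1]
  Insert 9 (step 2): P = [1, 9];  Q = [1, 2]
  Insert 2 (step 3): P = [1, 2] / [9];  Q = [1, 2] / [3]
  Insert 6 (step 4): P = [1, 2, 6] / [9];  Q = [1, 2, 4] / [3]
  Insert 3 (step 5): P = [1, 2, 3] / [6] / [9];  Q = [1, 2, 4] / [3] / [5]
  Insert 8 (step 6): P = [1, 2, 3, 8] / [6] / [9];  Q = [1, 2, 4, 6] / [3] / [5]
  Insert 7 (step 7): P = [1, 2, 3, 7] / [6, 8] / [9];  Q = [1, 2, 4, 6] / [3, 7] / [5]
  Insert 5 (step 8): P = [1, 2, 3, 5] / [6, 7] / [8] / [9];  Q = [1, 2, 4, 6] / [3, 7] / [5] / [8]
  Insert 4 (step 9): P = [1, 2, 3, 4] / [5, 7] / [6] / [8] / [9];  Q = [1, 2, 4, 6] / [3, 7] / [5] / [8] / [9]
Final shape: (4, 2, 1, 1, 1).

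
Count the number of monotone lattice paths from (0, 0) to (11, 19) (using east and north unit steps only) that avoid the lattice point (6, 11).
Number of paths = 38699388

Total paths from (0, 0) to (11, 19): C(30, 11) = 54627300. Paths through (6, 11): (paths (0, 0) → (6, 11)) × (paths (6, 11) → (11, 19)) = C(17, 6) · C(13, 5) = 12376 · 1287 = 15927912. Avoidance count = 54627300 − 15927912 = 38699388.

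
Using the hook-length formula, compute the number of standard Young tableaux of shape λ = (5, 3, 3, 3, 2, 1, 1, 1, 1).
# SYT of shape (5, 3, 3, 3, 2, 1, 1, 1, 1) = 52229100

Hook-length formula: f^λ = n! / Π hook(c), product over all cells c of the Young diagram. For λ = (5, 3, 3, 3, 2, 1, 1, 1, 1), n = 20 boxes. Hook lengths by row (left-to-right, top-to-bottom): [13, 8, 6, 2, 1]; [10, 5, 3]; [9, 4, 2]; [8, 3, 1]; [6, 1]; [4]; [3]; [2]; [1]. Product of hooks = 46581350400. So f^λ = 20! / 46581350400 = 2432902008176640000 / 46581350400 = 52229100.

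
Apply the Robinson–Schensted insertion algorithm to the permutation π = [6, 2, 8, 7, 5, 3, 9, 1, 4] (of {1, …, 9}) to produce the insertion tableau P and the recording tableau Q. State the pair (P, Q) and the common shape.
P = [1, 3, 4] / [2, 7, 9] / [5] / [6] / [8];  Q = [1, 3, 7] / [2, 4, 9] / [5] / [6] / [8];  common shape = (3, 3, 1, 1, 1)

Row-insert the values π_1, π_2, … into P one at a time, bumping the leftmost entry strictly greater than the inserted value down to the next row. The recording tableau Q records, in position (i, j), the step at which that cell was added to P.
  Insert 6 (step 1): P = [6];  Q = [1]
  Insert 2 (step 2): P = [2] / [6];  Q = [1] / [2]
  Insert 8 (step 3): P = [2, 8] / [6];  Q = [1, 3] / [2]
  Insert 7 (step 4): P = [2, 7] / [6, 8];  Q = [1, 3] / [2, 4]
  Insert 5 (step 5): P = [2, 5] / [6, 7] / [8];  Q = [1, 3] / [2, 4] / [5]
  Insert 3 (step 6): P = [2, 3] / [5, 7] / [6] / [8];  Q = [1, 3] / [2, 4] / [5] / [6]
  Insert 9 (step 7): P = [2, 3, 9] / [5, 7] / [6] / [8];  Q = [1, 3, 7] / [2, 4] / [5] / [6]
  Insert 1 (step 8): P = [1, 3, 9] / [2, 7] / [5] / [6] / [8];  Q = [1, 3, 7] / [2, 4] / [5] / [6] / [8]
  Insert 4 (step 9): P = [1, 3, 4] / [2, 7, 9] / [5] / [6] / [8];  Q = [1, 3, 7] / [2, 4, 9] / [5] / [6] / [8]
Final shape: (3, 3, 1, 1, 1).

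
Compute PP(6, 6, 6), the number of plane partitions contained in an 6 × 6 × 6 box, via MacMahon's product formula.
PP(6, 6, 6) = 1478619421136

Evaluate the triple product over i = 1..6, j = 1..6, k = 1..6. The factors are (2/1) · (3/2) · (4/3) · (5/4) · (6/5) · (7/6) · (3/2) · (4/3) · … (216 factors total). The numerators and denominators telescope so the product is an integer; carrying out the multiplication exactly gives PP(6, 6, 6) = 1478619421136.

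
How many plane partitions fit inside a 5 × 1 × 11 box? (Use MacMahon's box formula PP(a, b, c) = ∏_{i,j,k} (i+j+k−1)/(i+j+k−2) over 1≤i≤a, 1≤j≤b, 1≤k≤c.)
PP(5, 1, 11) = 4368

Evaluate the triple product over i = 1..5, j = 1..1, k = 1..11. The factors are (2/1) · (3/2) · (4/3) · (5/4) · (6/5) · (7/6) · (8/7) · (9/8) · … (55 factors total). The numerators and denominators telescope so the product is an integer; carrying out the multiplication exactly gives PP(5, 1, 11) = 4368.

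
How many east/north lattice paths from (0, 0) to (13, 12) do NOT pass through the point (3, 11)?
Number of paths = 5196296

Total paths from (0, 0) to (13, 12): C(25, 13) = 5200300. Paths through (3, 11): (paths (0, 0) → (3, 11)) × (paths (3, 11) → (13, 12)) = C(14, 3) · C(11, 10) = 364 · 11 = 4004. Avoidance count = 5200300 − 4004 = 5196296.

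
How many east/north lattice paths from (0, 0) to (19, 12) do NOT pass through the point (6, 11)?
Number of paths = 140947261

Total paths from (0, 0) to (19, 12): C(31, 19) = 141120525. Paths through (6, 11): (paths (0, 0) → (6, 11)) × (paths (6, 11) → (19, 12)) = C(17, 6) · C(14, 13) = 12376 · 14 = 173264. Avoidance count = 141120525 − 173264 = 140947261.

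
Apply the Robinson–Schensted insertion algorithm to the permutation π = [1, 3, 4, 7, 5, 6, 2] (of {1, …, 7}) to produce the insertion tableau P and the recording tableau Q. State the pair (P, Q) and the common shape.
P = [1, 2, 4, 5, 6] / [3] / [7];  Q = [1, 2, 3, 4, 6] / [5] / [7];  common shape = (5, 1, 1)

Row-insert the values π_1, π_2, … into P one at a time, bumping the leftmost entry strictly greater than the inserted value down to the next row. The recording tableau Q records, in position (i, j), the step at which that cell was added to P.
  Insert 1 (step 1): P = [1];  Q = [1]
  Insert 3 (step 2): P = [1, 3];  Q = [1, 2]
  Insert 4 (step 3): P = [1, 3, 4];  Q = [1, 2, 3]
  Insert 7 (step 4): P = [1, 3, 4, 7];  Q = [1, 2, 3, 4]
  Insert 5 (step 5): P = [1, 3, 4, 5] / [7];  Q = [1, 2, 3, 4] / [5]
  Insert 6 (step 6): P = [1, 3, 4, 5, 6] / [7];  Q = [1, 2, 3, 4, 6] / [5]
  Insert 2 (step 7): P = [1, 2, 4, 5, 6] / [3] / [7];  Q = [1, 2, 3, 4, 6] / [5] / [7]
Final shape: (5, 1, 1).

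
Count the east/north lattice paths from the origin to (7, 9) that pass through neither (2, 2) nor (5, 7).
Number of paths = 3952

Inclusion–exclusion. Total paths: C(16, 7) = 11440. Through P₁: C(4, 2)·C(12, 5) = 4752. Through P₂: C(12, 5)·C(4, 2) = 4752. Since P₁ is strictly southwest of P₂, a monotone path through both must visit P₁ then P₂; paths through both = C(4, 2)·C(8, 3)·C(4, 2) = 2016. Avoid both = 11440 − 4752 − 4752 + 2016 = 3952.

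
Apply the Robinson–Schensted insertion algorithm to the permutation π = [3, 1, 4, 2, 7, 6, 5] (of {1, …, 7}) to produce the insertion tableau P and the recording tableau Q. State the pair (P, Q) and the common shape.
P = [1, 2, 5] / [3, 4, 6] / [7];  Q = [1, 3, 5] / [2, 4, 6] / [7];  common shape = (3, 3, 1)

Row-insert the values π_1, π_2, … into P one at a time, bumping the leftmost entry strictly greater than the inserted value down to the next row. The recording tableau Q records, in position (i, j), the step at which that cell was added to P.
  Insert 3 (step 1): P = [3];  Q = [1]
  Insert 1 (step 2): P = [1] / [3];  Q = [1] / [2]
  Insert 4 (step 3): P = [1, 4] / [3];  Q = [1, 3] / [2]
  Insert 2 (step 4): P = [1, 2] / [3, 4];  Q = [1, 3] / [2, 4]
  Insert 7 (step 5): P = [1, 2, 7] / [3, 4];  Q = [1, 3, 5] / [2, 4]
  Insert 6 (step 6): P = [1, 2, 6] / [3, 4, 7];  Q = [1, 3, 5] / [2, 4, 6]
  Insert 5 (step 7): P = [1, 2, 5] / [3, 4, 6] / [7];  Q = [1, 3, 5] / [2, 4, 6] / [7]
Final shape: (3, 3, 1).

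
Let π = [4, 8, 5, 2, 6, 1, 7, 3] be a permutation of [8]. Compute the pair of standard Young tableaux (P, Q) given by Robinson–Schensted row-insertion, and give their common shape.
P = [1, 3, 6, 7] / [2, 5] / [4] / [8];  Q = [1, 2, 5, 7] / [3, 8] / [4] / [6];  common shape = (4, 2, 1, 1)

Row-insert the values π_1, π_2, … into P one at a time, bumping the leftmost entry strictly greater than the inserted value down to the next row. The recording tableau Q records, in position (i, j), the step at which that cell was added to P.
  Insert 4 (step 1): P = [4];  Q = [1]
  Insert 8 (step 2): P = [4, 8];  Q = [1, 2]
  Insert 5 (step 3): P = [4, 5] / [8];  Q = [1, 2] / [3]
  Insert 2 (step 4): P = [2, 5] / [4] / [8];  Q = [1, 2] / [3] / [4]
  Insert 6 (step 5): P = [2, 5, 6] / [4] / [8];  Q = [1, 2, 5] / [3] / [4]
  Insert 1 (step 6): P = [1, 5, 6] / [2] / [4] / [8];  Q = [1, 2, 5] / [3] / [4] / [6]
  Insert 7 (step 7): P = [1, 5, 6, 7] / [2] / [4] / [8];  Q = [1, 2, 5, 7] / [3] / [4] / [6]
  Insert 3 (step 8): P = [1, 3, 6, 7] / [2, 5] / [4] / [8];  Q = [1, 2, 5, 7] / [3, 8] / [4] / [6]
Final shape: (4, 2, 1, 1).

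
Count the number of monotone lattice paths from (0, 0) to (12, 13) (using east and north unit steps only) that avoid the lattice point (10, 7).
Number of paths = 4655756

Total paths from (0, 0) to (12, 13): C(25, 12) = 5200300. Paths through (10, 7): (paths (0, 0) → (10, 7)) × (paths (10, 7) → (12, 13)) = C(17, 10) · C(8, 2) = 19448 · 28 = 544544. Avoidance count = 5200300 − 544544 = 4655756.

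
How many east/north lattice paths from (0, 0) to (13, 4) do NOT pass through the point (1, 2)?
Number of paths = 2107

Total paths from (0, 0) to (13, 4): C(17, 13) = 2380. Paths through (1, 2): (paths (0, 0) → (1, 2)) × (paths (1, 2) → (13, 4)) = C(3, 1) · C(14, 12) = 3 · 91 = 273. Avoidance count = 2380 − 273 = 2107.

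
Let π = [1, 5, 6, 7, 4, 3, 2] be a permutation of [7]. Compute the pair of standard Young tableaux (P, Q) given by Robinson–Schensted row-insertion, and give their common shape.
P = [1, 2, 6, 7] / [3] / [4] / [5];  Q = [1, 2, 3, 4] / [5] / [6] / [7];  common shape = (4, 1, 1, 1)

Row-insert the values π_1, π_2, … into P one at a time, bumping the leftmost entry strictly greater than the inserted value down to the next row. The recording tableau Q records, in position (i, j), the step at which that cell was added to P.
  Insert 1 (step 1): P = [1];  Q = [1]
  Insert 5 (step 2): P = [1, 5];  Q = [1, 2]
  Insert 6 (step 3): P = [1, 5, 6];  Q = [1, 2, 3]
  Insert 7 (step 4): P = [1, 5, 6, 7];  Q = [1, 2, 3, 4]
  Insert 4 (step 5): P = [1, 4, 6, 7] / [5];  Q = [1, 2, 3, 4] / [5]
  Insert 3 (step 6): P = [1, 3, 6, 7] / [4] / [5];  Q = [1, 2, 3, 4] / [5] / [6]
  Insert 2 (step 7): P = [1, 2, 6, 7] / [3] / [4] / [5];  Q = [1, 2, 3, 4] / [5] / [6] / [7]
Final shape: (4, 1, 1, 1).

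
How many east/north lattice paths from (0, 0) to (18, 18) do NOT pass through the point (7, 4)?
Number of paths = 7604193300

Total paths from (0, 0) to (18, 18): C(36, 18) = 9075135300. Paths through (7, 4): (paths (0, 0) → (7, 4)) × (paths (7, 4) → (18, 18)) = C(11, 7) · C(25, 11) = 330 · 4457400 = 1470942000. Avoidance count = 9075135300 − 1470942000 = 7604193300.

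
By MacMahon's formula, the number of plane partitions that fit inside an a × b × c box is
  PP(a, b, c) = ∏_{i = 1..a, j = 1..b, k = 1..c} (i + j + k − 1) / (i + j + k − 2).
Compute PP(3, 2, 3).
PP(3, 2, 3) = 175

Evaluate the triple product over i = 1..3, j = 1..2, k = 1..3. The factors are (2/1) · (3/2) · (4/3) · (3/2) · (4/3) · (5/4) · (3/2) · (4/3) · … (18 factors total). The numerators and denominators telescope so the product is an integer; carrying out the multiplication exactly gives PP(3, 2, 3) = 175.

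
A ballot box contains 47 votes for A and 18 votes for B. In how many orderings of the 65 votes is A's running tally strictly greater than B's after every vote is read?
Strict-lead orderings = 2222318615734560

Total orderings of the 65 votes with 47 for A: C(65, 47) = 4981058966301600. By the Bertrand ballot formula (Cycle Lemma / reflection principle), the number of orderings in which A is strictly ahead of B throughout is (p − q)/(p + q) · C(p + q, p) = (47 − 18)/(47 + 18) · 4981058966301600 = 2222318615734560.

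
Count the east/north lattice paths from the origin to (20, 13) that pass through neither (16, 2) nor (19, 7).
Number of paths = 568412971

Inclusion–exclusion. Total paths: C(33, 20) = 573166440. Through P₁: C(18, 16)·C(15, 4) = 208845. Through P₂: C(26, 19)·C(7, 1) = 4604600. Since P₁ is strictly southwest of P₂, a monotone path through both must visit P₁ then P₂; paths through both = C(18, 16)·C(8, 3)·C(7, 1) = 59976. Avoid both = 573166440 − 208845 − 4604600 + 59976 = 568412971.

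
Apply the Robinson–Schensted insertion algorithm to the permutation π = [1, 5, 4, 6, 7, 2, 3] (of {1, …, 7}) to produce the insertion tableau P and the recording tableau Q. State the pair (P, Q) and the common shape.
P = [1, 2, 3, 7] / [4, 6] / [5];  Q = [1, 2, 4, 5] / [3, 7] / [6];  common shape = (4, 2, 1)

Row-insert the values π_1, π_2, … into P one at a time, bumping the leftmost entry strictly greater than the inserted value down to the next row. The recording tableau Q records, in position (i, j), the step at which that cell was added to P.
  Insert 1 (step 1): P = [1];  Q = [1]
  Insert 5 (step 2): P = [1, 5];  Q = [1, 2]
  Insert 4 (step 3): P = [1, 4] / [5];  Q = [1, 2] / [3]
  Insert 6 (step 4): P = [1, 4, 6] / [5];  Q = [1, 2, 4] / [3]
  Insert 7 (step 5): P = [1, 4, 6, 7] / [5];  Q = [1, 2, 4, 5] / [3]
  Insert 2 (step 6): P = [1, 2, 6, 7] / [4] / [5];  Q = [1, 2, 4, 5] / [3] / [6]
  Insert 3 (step 7): P = [1, 2, 3, 7] / [4, 6] / [5];  Q = [1, 2, 4, 5] / [3, 7] / [6]
Final shape: (4, 2, 1).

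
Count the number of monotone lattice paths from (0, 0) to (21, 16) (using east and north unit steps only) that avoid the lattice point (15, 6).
Number of paths = 12441228558

Total paths from (0, 0) to (21, 16): C(37, 21) = 12875774670. Paths through (15, 6): (paths (0, 0) → (15, 6)) × (paths (15, 6) → (21, 16)) = C(21, 15) · C(16, 6) = 54264 · 8008 = 434546112. Avoidance count = 12875774670 − 434546112 = 12441228558.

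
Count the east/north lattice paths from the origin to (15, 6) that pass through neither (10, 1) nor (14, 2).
Number of paths = 51167

Inclusion–exclusion. Total paths: C(21, 15) = 54264. Through P₁: C(11, 10)·C(10, 5) = 2772. Through P₂: C(16, 14)·C(5, 1) = 600. Since P₁ is strictly southwest of P₂, a monotone path through both must visit P₁ then P₂; paths through both = C(11, 10)·C(5, 4)·C(5, 1) = 275. Avoid both = 54264 − 2772 − 600 + 275 = 51167.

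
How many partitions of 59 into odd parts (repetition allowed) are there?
p_odd(59) = 9792

Enumerate partitions using only odd parts via the recurrence o(n, m) = o(n, m−2) + o(n−m, m) over odd m, starting from the largest odd part ≤ n. This gives p_odd(59) = 9792. (Euler's theorem: equals the count of distinct-part partitions.)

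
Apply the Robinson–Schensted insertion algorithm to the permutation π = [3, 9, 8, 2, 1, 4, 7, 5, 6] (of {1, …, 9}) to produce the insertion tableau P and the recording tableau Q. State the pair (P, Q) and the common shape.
P = [1, 4, 5, 6] / [2, 7] / [3, 8] / [9];  Q = [1, 2, 7, 9] / [3, 6] / [4, 8] / [5];  common shape = (4, 2, 2, 1)

Row-insert the values π_1, π_2, … into P one at a time, bumping the leftmost entry strictly greater than the inserted value down to the next row. The recording tableau Q records, in position (i, j), the step at which that cell was added to P.
  Insert 3 (step 1): P = [3];  Q = [1]
  Insert 9 (step 2): P = [3, 9];  Q = [1, 2]
  Insert 8 (step 3): P = [3, 8] / [9];  Q = [1, 2] / [3]
  Insert 2 (step 4): P = [2, 8] / [3] / [9];  Q = [1, 2] / [3] / [4]
  Insert 1 (step 5): P = [1, 8] / [2] / [3] / [9];  Q = [1, 2] / [3] / [4] / [5]
  Insert 4 (step 6): P = [1, 4] / [2, 8] / [3] / [9];  Q = [1, 2] / [3, 6] / [4] / [5]
  Insert 7 (step 7): P = [1, 4, 7] / [2, 8] / [3] / [9];  Q = [1, 2, 7] / [3, 6] / [4] / [5]
  Insert 5 (step 8): P = [1, 4, 5] / [2, 7] / [3, 8] / [9];  Q = [1, 2, 7] / [3, 6] / [4, 8] / [5]
  Insert 6 (step 9): P = [1, 4, 5, 6] / [2, 7] / [3, 8] / [9];  Q = [1, 2, 7, 9] / [3, 6] / [4, 8] / [5]
Final shape: (4, 2, 2, 1).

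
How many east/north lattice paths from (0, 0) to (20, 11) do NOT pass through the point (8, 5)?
Number of paths = 60780447

Total paths from (0, 0) to (20, 11): C(31, 20) = 84672315. Paths through (8, 5): (paths (0, 0) → (8, 5)) × (paths (8, 5) → (20, 11)) = C(13, 8) · C(18, 12) = 1287 · 18564 = 23891868. Avoidance count = 84672315 − 23891868 = 60780447.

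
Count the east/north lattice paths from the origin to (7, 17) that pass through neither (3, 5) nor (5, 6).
Number of paths = 221252

Inclusion–exclusion. Total paths: C(24, 7) = 346104. Through P₁: C(8, 3)·C(16, 4) = 101920. Through P₂: C(11, 5)·C(13, 2) = 36036. Since P₁ is strictly southwest of P₂, a monotone path through both must visit P₁ then P₂; paths through both = C(8, 3)·C(3, 2)·C(13, 2) = 13104. Avoid both = 346104 − 101920 − 36036 + 13104 = 221252.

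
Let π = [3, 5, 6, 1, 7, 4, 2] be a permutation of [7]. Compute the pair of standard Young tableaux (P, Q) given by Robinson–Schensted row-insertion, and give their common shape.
P = [1, 2, 6, 7] / [3, 4] / [5];  Q = [1, 2, 3, 5] / [4, 6] / [7];  common shape = (4, 2, 1)

Row-insert the values π_1, π_2, … into P one at a time, bumping the leftmost entry strictly greater than the inserted value down to the next row. The recording tableau Q records, in position (i, j), the step at which that cell was added to P.
  Insert 3 (step 1): P = [3];  Q = [1]
  Insert 5 (step 2): P = [3, 5];  Q = [1, 2]
  Insert 6 (step 3): P = [3, 5, 6];  Q = [1, 2, 3]
  Insert 1 (step 4): P = [1, 5, 6] / [3];  Q = [1, 2, 3] / [4]
  Insert 7 (step 5): P = [1, 5, 6, 7] / [3];  Q = [1, 2, 3, 5] / [4]
  Insert 4 (step 6): P = [1, 4, 6, 7] / [3, 5];  Q = [1, 2, 3, 5] / [4, 6]
  Insert 2 (step 7): P = [1, 2, 6, 7] / [3, 4] / [5];  Q = [1, 2, 3, 5] / [4, 6] / [7]
Final shape: (4, 2, 1).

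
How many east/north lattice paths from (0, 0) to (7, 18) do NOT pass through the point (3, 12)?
Number of paths = 385150

Total paths from (0, 0) to (7, 18): C(25, 7) = 480700. Paths through (3, 12): (paths (0, 0) → (3, 12)) × (paths (3, 12) → (7, 18)) = C(15, 3) · C(10, 4) = 455 · 210 = 95550. Avoidance count = 480700 − 95550 = 385150.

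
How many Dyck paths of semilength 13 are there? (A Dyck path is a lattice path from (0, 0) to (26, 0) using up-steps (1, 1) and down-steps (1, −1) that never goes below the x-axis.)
C_13 = 742900

These Dyck paths are counted by the Catalan number C_n = (1/(n + 1)) · C(2n, n). For n = 13: C_13 = (1/14) · C(26, 13) = 10400600/14 = 742900.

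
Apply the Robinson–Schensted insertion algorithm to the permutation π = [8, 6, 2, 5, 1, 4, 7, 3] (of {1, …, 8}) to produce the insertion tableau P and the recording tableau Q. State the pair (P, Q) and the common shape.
P = [1, 3, 7] / [2, 4] / [5] / [6] / [8];  Q = [1, 4, 7] / [2, 6] / [3] / [5] / [8];  common shape = (3, 2, 1, 1, 1)

Row-insert the values π_1, π_2, … into P one at a time, bumping the leftmost entry strictly greater than the inserted value down to the next row. The recording tableau Q records, in position (i, j), the step at which that cell was added to P.
  Insert 8 (step 1): P = [8];  Q = [1]
  Insert 6 (step 2): P = [6] / [8];  Q = [1] / [2]
  Insert 2 (step 3): P = [2] / [6] / [8];  Q = [1] / [2] / [3]
  Insert 5 (step 4): P = [2, 5] / [6] / [8];  Q = [1, 4] / [2] / [3]
  Insert 1 (step 5): P = [1, 5] / [2] / [6] / [8];  Q = [1, 4] / [2] / [3] / [5]
  Insert 4 (step 6): P = [1, 4] / [2, 5] / [6] / [8];  Q = [1, 4] / [2, 6] / [3] / [5]
  Insert 7 (step 7): P = [1, 4, 7] / [2, 5] / [6] / [8];  Q = [1, 4, 7] / [2, 6] / [3] / [5]
  Insert 3 (step 8): P = [1, 3, 7] / [2, 4] / [5] / [6] / [8];  Q = [1, 4, 7] / [2, 6] / [3] / [5] / [8]
Final shape: (3, 2, 1, 1, 1).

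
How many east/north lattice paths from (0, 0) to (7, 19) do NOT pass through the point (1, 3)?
Number of paths = 359348

Total paths from (0, 0) to (7, 19): C(26, 7) = 657800. Paths through (1, 3): (paths (0, 0) → (1, 3)) × (paths (1, 3) → (7, 19)) = C(4, 1) · C(22, 6) = 4 · 74613 = 298452. Avoidance count = 657800 − 298452 = 359348.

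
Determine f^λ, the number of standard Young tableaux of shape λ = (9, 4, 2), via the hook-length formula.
# SYT of shape (9, 4, 2) = 22113

Hook-length formula: f^λ = n! / Π hook(c), product over all cells c of the Young diagram. For λ = (9, 4, 2), n = 15 boxes. Hook lengths by row (left-to-right, top-to-bottom): [11, 10, 8, 7, 5, 4, 3, 2, 1]; [5, 4, 2, 1]; [2, 1]. Product of hooks = 59136000. So f^λ = 15! / 59136000 = 1307674368000 / 59136000 = 22113.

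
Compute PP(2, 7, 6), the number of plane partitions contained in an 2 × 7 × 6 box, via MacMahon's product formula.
PP(2, 7, 6) = 736164

Evaluate the triple product over i = 1..2, j = 1..7, k = 1..6. The factors are (2/1) · (3/2) · (4/3) · (5/4) · (6/5) · (7/6) · (3/2) · (4/3) · … (84 factors total). The numerators and denominators telescope so the product is an integer; carrying out the multiplication exactly gives PP(2, 7, 6) = 736164.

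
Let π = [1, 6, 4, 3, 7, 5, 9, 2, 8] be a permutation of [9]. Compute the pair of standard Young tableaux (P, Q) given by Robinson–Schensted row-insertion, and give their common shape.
P = [1, 2, 5, 8] / [3, 7, 9] / [4] / [6];  Q = [1, 2, 5, 7] / [3, 6, 9] / [4] / [8];  common shape = (4, 3, 1, 1)

Row-insert the values π_1, π_2, … into P one at a time, bumping the leftmost entry strictly greater than the inserted value down to the next row. The recording tableau Q records, in position (i, j), the step at which that cell was added to P.
  Insert 1 (step 1): P = [1];  Q = [1]
  Insert 6 (step 2): P = [1, 6];  Q = [1, 2]
  Insert 4 (step 3): P = [1, 4] / [6];  Q = [1, 2] / [3]
  Insert 3 (step 4): P = [1, 3] / [4] / [6];  Q = [1, 2] / [3] / [4]
  Insert 7 (step 5): P = [1, 3, 7] / [4] / [6];  Q = [1, 2, 5] / [3] / [4]
  Insert 5 (step 6): P = [1, 3, 5] / [4, 7] / [6];  Q = [1, 2, 5] / [3, 6] / [4]
  Insert 9 (step 7): P = [1, 3, 5, 9] / [4, 7] / [6];  Q = [1, 2, 5, 7] / [3, 6] / [4]
  Insert 2 (step 8): P = [1, 2, 5, 9] / [3, 7] / [4] / [6];  Q = [1, 2, 5, 7] / [3, 6] / [4] / [8]
  Insert 8 (step 9): P = [1, 2, 5, 8] / [3, 7, 9] / [4] / [6];  Q = [1, 2, 5, 7] / [3, 6, 9] / [4] / [8]
Final shape: (4, 3, 1, 1).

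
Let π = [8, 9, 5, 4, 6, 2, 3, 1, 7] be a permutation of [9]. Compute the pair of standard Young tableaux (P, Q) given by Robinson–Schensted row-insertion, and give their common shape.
P = [1, 3, 7] / [2, 6] / [4, 9] / [5] / [8];  Q = [1, 2, 9] / [3, 5] / [4, 7] / [6] / [8];  common shape = (3, 2, 2, 1, 1)

Row-insert the values π_1, π_2, … into P one at a time, bumping the leftmost entry strictly greater than the inserted value down to the next row. The recording tableau Q records, in position (i, j), the step at which that cell was added to P.
  Insert 8 (step 1): P = [8];  Q = [1]
  Insert 9 (step 2): P = [8, 9];  Q = [1, 2]
  Insert 5 (step 3): P = [5, 9] / [8];  Q = [1, 2] / [3]
  Insert 4 (step 4): P = [4, 9] / [5] / [8];  Q = [1, 2] / [3] / [4]
  Insert 6 (step 5): P = [4, 6] / [5, 9] / [8];  Q = [1, 2] / [3, 5] / [4]
  Insert 2 (step 6): P = [2, 6] / [4, 9] / [5] / [8];  Q = [1, 2] / [3, 5] / [4] / [6]
  Insert 3 (step 7): P = [2, 3] / [4, 6] / [5, 9] / [8];  Q = [1, 2] / [3, 5] / [4, 7] / [6]
  Insert 1 (step 8): P = [1, 3] / [2, 6] / [4, 9] / [5] / [8];  Q = [1, 2] / [3, 5] / [4, 7] / [6] / [8]
  Insert 7 (step 9): P = [1, 3, 7] / [2, 6] / [4, 9] / [5] / [8];  Q = [1, 2, 9] / [3, 5] / [4, 7] / [6] / [8]
Final shape: (3, 2, 2, 1, 1).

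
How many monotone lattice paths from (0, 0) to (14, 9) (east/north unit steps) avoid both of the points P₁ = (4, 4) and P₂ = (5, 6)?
Number of paths = 551540

Inclusion–exclusion. Total paths: C(23, 14) = 817190. Through P₁: C(8, 4)·C(15, 10) = 210210. Through P₂: C(11, 5)·C(12, 9) = 101640. Since P₁ is strictly southwest of P₂, a monotone path through both must visit P₁ then P₂; paths through both = C(8, 4)·C(3, 1)·C(12, 9) = 46200. Avoid both = 817190 − 210210 − 101640 + 46200 = 551540.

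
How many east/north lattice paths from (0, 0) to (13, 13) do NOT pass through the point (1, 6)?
Number of paths = 10047884

Total paths from (0, 0) to (13, 13): C(26, 13) = 10400600. Paths through (1, 6): (paths (0, 0) → (1, 6)) × (paths (1, 6) → (13, 13)) = C(7, 1) · C(19, 12) = 7 · 50388 = 352716. Avoidance count = 10400600 − 352716 = 10047884.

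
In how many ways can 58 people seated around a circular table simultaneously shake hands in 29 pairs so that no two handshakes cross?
C_29 = 1002242216651368

These noncrossing handshakes are counted by the Catalan number C_n = (1/(n + 1)) · C(2n, n). For n = 29: C_29 = (1/30) · C(58, 29) = 30067266499541040/30 = 1002242216651368.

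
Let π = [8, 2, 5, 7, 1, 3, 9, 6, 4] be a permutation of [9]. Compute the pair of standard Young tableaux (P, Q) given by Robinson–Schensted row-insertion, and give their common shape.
P = [1, 3, 4, 9] / [2, 5, 6] / [7] / [8];  Q = [1, 3, 4, 7] / [2, 6, 8] / [5] / [9];  common shape = (4, 3, 1, 1)

Row-insert the values π_1, π_2, … into P one at a time, bumping the leftmost entry strictly greater than the inserted value down to the next row. The recording tableau Q records, in position (i, j), the step at which that cell was added to P.
  Insert 8 (step 1): P = [8];  Q = [1]
  Insert 2 (step 2): P = [2] / [8];  Q = [1] / [2]
  Insert 5 (step 3): P = [2, 5] / [8];  Q = [1, 3] / [2]
  Insert 7 (step 4): P = [2, 5, 7] / [8];  Q = [1, 3, 4] / [2]
  Insert 1 (step 5): P = [1, 5, 7] / [2] / [8];  Q = [1, 3, 4] / [2] / [5]
  Insert 3 (step 6): P = [1, 3, 7] / [2, 5] / [8];  Q = [1, 3, 4] / [2, 6] / [5]
  Insert 9 (step 7): P = [1, 3, 7, 9] / [2, 5] / [8];  Q = [1, 3, 4, 7] / [2, 6] / [5]
  Insert 6 (step 8): P = [1, 3, 6, 9] / [2, 5, 7] / [8];  Q = [1, 3, 4, 7] / [2, 6, 8] / [5]
  Insert 4 (step 9): P = [1, 3, 4, 9] / [2, 5, 6] / [7] / [8];  Q = [1, 3, 4, 7] / [2, 6, 8] / [5] / [9]
Final shape: (4, 3, 1, 1).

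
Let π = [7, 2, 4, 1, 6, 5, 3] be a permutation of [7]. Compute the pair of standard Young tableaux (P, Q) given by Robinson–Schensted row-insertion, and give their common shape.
P = [1, 3, 5] / [2, 4] / [6] / [7];  Q = [1, 3, 5] / [2, 6] / [4] / [7];  common shape = (3, 2, 1, 1)

Row-insert the values π_1, π_2, … into P one at a time, bumping the leftmost entry strictly greater than the inserted value down to the next row. The recording tableau Q records, in position (i, j), the step at which that cell was added to P.
  Insert 7 (step 1): P = [7];  Q = [1]
  Insert 2 (step 2): P = [2] / [7];  Q = [1] / [2]
  Insert 4 (step 3): P = [2, 4] / [7];  Q = [1, 3] / [2]
  Insert 1 (step 4): P = [1, 4] / [2] / [7];  Q = [1, 3] / [2] / [4]
  Insert 6 (step 5): P = [1, 4, 6] / [2] / [7];  Q = [1, 3, 5] / [2] / [4]
  Insert 5 (step 6): P = [1, 4, 5] / [2, 6] / [7];  Q = [1, 3, 5] / [2, 6] / [4]
  Insert 3 (step 7): P = [1, 3, 5] / [2, 4] / [6] / [7];  Q = [1, 3, 5] / [2, 6] / [4] / [7]
Final shape: (3, 2, 1, 1).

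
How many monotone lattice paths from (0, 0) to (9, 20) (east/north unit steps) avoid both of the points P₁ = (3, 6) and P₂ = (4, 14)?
Number of paths = 5694717

Inclusion–exclusion. Total paths: C(29, 9) = 10015005. Through P₁: C(9, 3)·C(20, 6) = 3255840. Through P₂: C(18, 4)·C(11, 5) = 1413720. Since P₁ is strictly southwest of P₂, a monotone path through both must visit P₁ then P₂; paths through both = C(9, 3)·C(9, 1)·C(11, 5) = 349272. Avoid both = 10015005 − 3255840 − 1413720 + 349272 = 5694717.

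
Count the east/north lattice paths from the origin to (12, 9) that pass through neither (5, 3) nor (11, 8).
Number of paths = 98414

Inclusion–exclusion. Total paths: C(21, 12) = 293930. Through P₁: C(8, 5)·C(13, 7) = 96096. Through P₂: C(19, 11)·C(2, 1) = 151164. Since P₁ is strictly southwest of P₂, a monotone path through both must visit P₁ then P₂; paths through both = C(8, 5)·C(11, 6)·C(2, 1) = 51744. Avoid both = 293930 − 96096 − 151164 + 51744 = 98414.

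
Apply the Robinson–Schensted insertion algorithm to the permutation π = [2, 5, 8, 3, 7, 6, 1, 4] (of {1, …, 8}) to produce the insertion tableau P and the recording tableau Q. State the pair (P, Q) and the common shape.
P = [1, 3, 4] / [2, 6] / [5, 7] / [8];  Q = [1, 2, 3] / [4, 5] / [6, 8] / [7];  common shape = (3, 2, 2, 1)

Row-insert the values π_1, π_2, … into P one at a time, bumping the leftmost entry strictly greater than the inserted value down to the next row. The recording tableau Q records, in position (i, j), the step at which that cell was added to P.
  Insert 2 (step 1): P = [2];  Q = [1]
  Insert 5 (step 2): P = [2, 5];  Q = [1, 2]
  Insert 8 (step 3): P = [2, 5, 8];  Q = [1, 2, 3]
  Insert 3 (step 4): P = [2, 3, 8] / [5];  Q = [1, 2, 3] / [4]
  Insert 7 (step 5): P = [2, 3, 7] / [5, 8];  Q = [1, 2, 3] / [4, 5]
  Insert 6 (step 6): P = [2, 3, 6] / [5, 7] / [8];  Q = [1, 2, 3] / [4, 5] / [6]
  Insert 1 (step 7): P = [1, 3, 6] / [2, 7] / [5] / [8];  Q = [1, 2, 3] / [4, 5] / [6] / [7]
  Insert 4 (step 8): P = [1, 3, 4] / [2, 6] / [5, 7] / [8];  Q = [1, 2, 3] / [4, 5] / [6, 8] / [7]
Final shape: (3, 2, 2, 1).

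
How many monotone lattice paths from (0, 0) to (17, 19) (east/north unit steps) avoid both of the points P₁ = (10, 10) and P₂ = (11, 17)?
Number of paths = 5923996264

Inclusion–exclusion. Total paths: C(36, 17) = 8597496600. Through P₁: C(20, 10)·C(16, 7) = 2113608640. Through P₂: C(28, 11)·C(8, 6) = 601277040. Since P₁ is strictly southwest of P₂, a monotone path through both must visit P₁ then P₂; paths through both = C(20, 10)·C(8, 1)·C(8, 6) = 41385344. Avoid both = 8597496600 − 2113608640 − 601277040 + 41385344 = 5923996264.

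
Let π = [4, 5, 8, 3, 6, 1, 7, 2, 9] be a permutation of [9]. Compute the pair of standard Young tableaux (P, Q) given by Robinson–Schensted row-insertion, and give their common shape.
P = [1, 2, 6, 7, 9] / [3, 5] / [4, 8];  Q = [1, 2, 3, 7, 9] / [4, 5] / [6, 8];  common shape = (5, 2, 2)

Row-insert the values π_1, π_2, … into P one at a time, bumping the leftmost entry strictly greater than the inserted value down to the next row. The recording tableau Q records, in position (i, j), the step at which that cell was added to P.
  Insert 4 (step 1): P = [4];  Q = [1]
  Insert 5 (step 2): P = [4, 5];  Q = [1, 2]
  Insert 8 (step 3): P = [4, 5, 8];  Q = [1, 2, 3]
  Insert 3 (step 4): P = [3, 5, 8] / [4];  Q = [1, 2, 3] / [4]
  Insert 6 (step 5): P = [3, 5, 6] / [4, 8];  Q = [1, 2, 3] / [4, 5]
  Insert 1 (step 6): P = [1, 5, 6] / [3, 8] / [4];  Q = [1, 2, 3] / [4, 5] / [6]
  Insert 7 (step 7): P = [1, 5, 6, 7] / [3, 8] / [4];  Q = [1, 2, 3, 7] / [4, 5] / [6]
  Insert 2 (step 8): P = [1, 2, 6, 7] / [3, 5] / [4, 8];  Q = [1, 2, 3, 7] / [4, 5] / [6, 8]
  Insert 9 (step 9): P = [1, 2, 6, 7, 9] / [3, 5] / [4, 8];  Q = [1, 2, 3, 7, 9] / [4, 5] / [6, 8]
Final shape: (5, 2, 2).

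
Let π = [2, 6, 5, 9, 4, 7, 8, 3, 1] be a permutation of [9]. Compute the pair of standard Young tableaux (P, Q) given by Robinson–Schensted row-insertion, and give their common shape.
P = [1, 3, 7, 8] / [2, 9] / [4] / [5] / [6];  Q = [1, 2, 4, 7] / [3, 6] / [5] / [8] / [9];  common shape = (4, 2, 1, 1, 1)

Row-insert the values π_1, π_2, … into P one at a time, bumping the leftmost entry strictly greater than the inserted value down to the next row. The recording tableau Q records, in position (i, j), the step at which that cell was added to P.
  Insert 2 (step 1): P = [2];  Q = [1]
  Insert 6 (step 2): P = [2, 6];  Q = [1, 2]
  Insert 5 (step 3): P = [2, 5] / [6];  Q = [1, 2] / [3]
  Insert 9 (step 4): P = [2, 5, 9] / [6];  Q = [1, 2, 4] / [3]
  Insert 4 (step 5): P = [2, 4, 9] / [5] / [6];  Q = [1, 2, 4] / [3] / [5]
  Insert 7 (step 6): P = [2, 4, 7] / [5, 9] / [6];  Q = [1, 2, 4] / [3, 6] / [5]
  Insert 8 (step 7): P = [2, 4, 7, 8] / [5, 9] / [6];  Q = [1, 2, 4, 7] / [3, 6] / [5]
  Insert 3 (step 8): P = [2, 3, 7, 8] / [4, 9] / [5] / [6];  Q = [1, 2, 4, 7] / [3, 6] / [5] / [8]
  Insert 1 (step 9): P = [1, 3, 7, 8] / [2, 9] / [4] / [5] / [6];  Q = [1, 2, 4, 7] / [3, 6] / [5] / [8] / [9]
Final shape: (4, 2, 1, 1, 1).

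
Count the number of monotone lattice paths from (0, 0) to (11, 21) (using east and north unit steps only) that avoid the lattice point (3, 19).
Number of paths = 128955180

Total paths from (0, 0) to (11, 21): C(32, 11) = 129024480. Paths through (3, 19): (paths (0, 0) → (3, 19)) × (paths (3, 19) → (11, 21)) = C(22, 3) · C(10, 8) = 1540 · 45 = 69300. Avoidance count = 129024480 − 69300 = 128955180.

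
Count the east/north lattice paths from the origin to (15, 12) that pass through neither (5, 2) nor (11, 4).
Number of paths = 13119369

Inclusion–exclusion. Total paths: C(27, 15) = 17383860. Through P₁: C(7, 5)·C(20, 10) = 3879876. Through P₂: C(15, 11)·C(12, 4) = 675675. Since P₁ is strictly southwest of P₂, a monotone path through both must visit P₁ then P₂; paths through both = C(7, 5)·C(8, 6)·C(12, 4) = 291060. Avoid both = 17383860 − 3879876 − 675675 + 291060 = 13119369.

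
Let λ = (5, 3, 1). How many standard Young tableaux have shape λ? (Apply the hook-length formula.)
# SYT of shape (5, 3, 1) = 162

Hook-length formula: f^λ = n! / Π hook(c), product over all cells c of the Young diagram. For λ = (5, 3, 1), n = 9 boxes. Hook lengths by row (left-to-right, top-to-bottom): [7, 5, 4, 2, 1]; [4, 2, 1]; [1]. Product of hooks = 2240. So f^λ = 9! / 2240 = 362880 / 2240 = 162.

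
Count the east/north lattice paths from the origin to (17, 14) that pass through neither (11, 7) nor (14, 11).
Number of paths = 143701341

Inclusion–exclusion. Total paths: C(31, 17) = 265182525. Through P₁: C(18, 11)·C(13, 6) = 54609984. Through P₂: C(25, 14)·C(6, 3) = 89148000. Since P₁ is strictly southwest of P₂, a monotone path through both must visit P₁ then P₂; paths through both = C(18, 11)·C(7, 3)·C(6, 3) = 22276800. Avoid both = 265182525 − 54609984 − 89148000 + 22276800 = 143701341.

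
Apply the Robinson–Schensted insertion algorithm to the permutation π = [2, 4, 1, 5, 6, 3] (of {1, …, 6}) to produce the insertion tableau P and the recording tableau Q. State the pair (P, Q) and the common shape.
P = [1, 3, 5, 6] / [2, 4];  Q = [1, 2, 4, 5] / [3, 6];  common shape = (4, 2)

Row-insert the values π_1, π_2, … into P one at a time, bumping the leftmost entry strictly greater than the inserted value down to the next row. The recording tableau Q records, in position (i, j), the step at which that cell was added to P.
  Insert 2 (step 1): P = [2];  Q = [1]
  Insert 4 (step 2): P = [2, 4];  Q = [1, 2]
  Insert 1 (step 3): P = [1, 4] / [2];  Q = [1, 2] / [3]
  Insert 5 (step 4): P = [1, 4, 5] / [2];  Q = [1, 2, 4] / [3]
  Insert 6 (step 5): P = [1, 4, 5, 6] / [2];  Q = [1, 2, 4, 5] / [3]
  Insert 3 (step 6): P = [1, 3, 5, 6] / [2, 4];  Q = [1, 2, 4, 5] / [3, 6]
Final shape: (4, 2).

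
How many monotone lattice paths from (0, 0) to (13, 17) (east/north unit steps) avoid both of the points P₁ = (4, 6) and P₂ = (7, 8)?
Number of paths = 62791575

Inclusion–exclusion. Total paths: C(30, 13) = 119759850. Through P₁: C(10, 4)·C(20, 9) = 35271600. Through P₂: C(15, 7)·C(15, 6) = 32207175. Since P₁ is strictly southwest of P₂, a monotone path through both must visit P₁ then P₂; paths through both = C(10, 4)·C(5, 3)·C(15, 6) = 10510500. Avoid both = 119759850 − 35271600 − 32207175 + 10510500 = 62791575.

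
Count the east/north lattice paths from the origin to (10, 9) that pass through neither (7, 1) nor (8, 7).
Number of paths = 52784

Inclusion–exclusion. Total paths: C(19, 10) = 92378. Through P₁: C(8, 7)·C(11, 3) = 1320. Through P₂: C(15, 8)·C(4, 2) = 38610. Since P₁ is strictly southwest of P₂, a monotone path through both must visit P₁ then P₂; paths through both = C(8, 7)·C(7, 1)·C(4, 2) = 336. Avoid both = 92378 − 1320 − 38610 + 336 = 52784.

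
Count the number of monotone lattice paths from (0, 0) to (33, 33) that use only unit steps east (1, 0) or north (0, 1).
Number of paths = 7219428434016265740

A monotone lattice path from (0, 0) to (33, 33) consists of 33 east steps and 33 north steps in some order, so it is determined by which 33 of the 66 steps are east. The count is C(66, 33) = 7219428434016265740.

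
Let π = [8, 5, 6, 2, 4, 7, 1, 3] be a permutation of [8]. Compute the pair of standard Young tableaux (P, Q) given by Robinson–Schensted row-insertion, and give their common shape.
P = [1, 3, 7] / [2, 4] / [5, 6] / [8];  Q = [1, 3, 6] / [2, 5] / [4, 8] / [7];  common shape = (3, 2, 2, 1)

Row-insert the values π_1, π_2, … into P one at a time, bumping the leftmost entry strictly greater than the inserted value down to the next row. The recording tableau Q records, in position (i, j), the step at which that cell was added to P.
  Insert 8 (step 1): P = [8];  Q = [1]
  Insert 5 (step 2): P = [5] / [8];  Q = [1] / [2]
  Insert 6 (step 3): P = [5, 6] / [8];  Q = [1, 3] / [2]
  Insert 2 (step 4): P = [2, 6] / [5] / [8];  Q = [1, 3] / [2] / [4]
  Insert 4 (step 5): P = [2, 4] / [5, 6] / [8];  Q = [1, 3] / [2, 5] / [4]
  Insert 7 (step 6): P = [2, 4, 7] / [5, 6] / [8];  Q = [1, 3, 6] / [2, 5] / [4]
  Insert 1 (step 7): P = [1, 4, 7] / [2, 6] / [5] / [8];  Q = [1, 3, 6] / [2, 5] / [4] / [7]
  Insert 3 (step 8): P = [1, 3, 7] / [2, 4] / [5, 6] / [8];  Q = [1, 3, 6] / [2, 5] / [4, 8] / [7]
Final shape: (3, 2, 2, 1).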